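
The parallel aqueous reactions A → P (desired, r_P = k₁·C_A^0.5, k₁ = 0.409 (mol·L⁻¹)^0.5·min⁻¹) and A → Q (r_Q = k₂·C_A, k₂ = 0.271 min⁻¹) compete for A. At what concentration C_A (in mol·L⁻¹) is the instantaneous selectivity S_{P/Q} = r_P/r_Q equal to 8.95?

S_{P/Q} = (k₁/k₂)·C_A^-0.5 ⇒ C_A = (S·k₂/k₁)^(-2).
= (8.95×0.271/0.409)^(-2) = (5.930)^(-2) = 0.0284 mol·L⁻¹.

0.0284 mol·L⁻¹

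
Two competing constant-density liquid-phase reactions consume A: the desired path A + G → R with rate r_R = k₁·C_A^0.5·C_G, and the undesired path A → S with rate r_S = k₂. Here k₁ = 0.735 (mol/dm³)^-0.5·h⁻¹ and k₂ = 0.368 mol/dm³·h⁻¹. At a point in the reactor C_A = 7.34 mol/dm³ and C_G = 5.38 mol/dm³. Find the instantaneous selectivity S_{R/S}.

29.1

S_{R/S} = r_R/r_S = (k₁·C_A^0.5·C_G)/(k₂) = (k₁/k₂)·C_A^0.5·C_G.
= (0.735×7.340^0.5×5.380) / (0.368) = 10.71/0.3680 = 29.1.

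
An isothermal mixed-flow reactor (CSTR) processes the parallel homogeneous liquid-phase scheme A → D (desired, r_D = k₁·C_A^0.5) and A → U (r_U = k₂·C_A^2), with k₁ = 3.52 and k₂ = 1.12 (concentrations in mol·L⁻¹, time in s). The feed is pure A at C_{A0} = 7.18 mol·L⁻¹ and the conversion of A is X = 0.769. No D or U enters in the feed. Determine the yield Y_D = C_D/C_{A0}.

0.458

Exit C_A = C_{A0}(1−X) = 7.18×0.231 = 1.659 mol·L⁻¹.
A CSTR operates uniformly at the exit composition, giving r_D = 4.533 and r_U = 3.081 (each k·C_A^n at C_A = 1.659).
Fraction of consumed A going to D: r_D/(r_D+r_U) = 0.5954.
C_D = 0.5954·C_{A0}·X = 0.5954×7.18×0.769 = 3.29 mol·L⁻¹; Y_D = C_D/C_{A0} = 0.458.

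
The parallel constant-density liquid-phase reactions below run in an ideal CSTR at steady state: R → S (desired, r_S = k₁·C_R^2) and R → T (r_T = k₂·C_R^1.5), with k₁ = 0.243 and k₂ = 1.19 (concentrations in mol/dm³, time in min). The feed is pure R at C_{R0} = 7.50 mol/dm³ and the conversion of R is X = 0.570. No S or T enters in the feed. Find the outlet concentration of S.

Exit C_R = C_{R0}(1−X) = 7.50×0.430 = 3.225 mol/dm³.
In a CSTR the entire volume is at exit conditions, so r_S = 0.243×3.225^2 = 2.527 and r_T = 1.19×3.225^1.5 = 6.892.
Fraction of consumed R going to S: r_S/(r_S+r_T) = 0.2683.
C_S = 0.2683·C_{R0}·X = 0.2683×7.50×0.570 = 1.15 mol/dm³.

1.15 mol/dm³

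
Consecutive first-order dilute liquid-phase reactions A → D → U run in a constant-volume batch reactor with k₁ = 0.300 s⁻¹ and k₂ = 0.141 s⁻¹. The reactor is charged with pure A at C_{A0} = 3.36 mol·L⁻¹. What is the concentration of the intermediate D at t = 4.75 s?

1.72 mol·L⁻¹

For first-order series with pure A initially, C_D(t) = k₁C_{A0}/(k₂−k₁)·(e^(−k₁t) − e^(−k₂t)).
e^(−k₁t) = e^(−0.300×4.75) = e^(−1.425) = 0.2405; e^(−k₂t) = e^(−0.6697) = 0.5118.
C_D = 0.300×3.36/(0.141−0.300) × (0.2405−0.5118) = (-6.340)×(-0.2713) = 1.720 mol·L⁻¹.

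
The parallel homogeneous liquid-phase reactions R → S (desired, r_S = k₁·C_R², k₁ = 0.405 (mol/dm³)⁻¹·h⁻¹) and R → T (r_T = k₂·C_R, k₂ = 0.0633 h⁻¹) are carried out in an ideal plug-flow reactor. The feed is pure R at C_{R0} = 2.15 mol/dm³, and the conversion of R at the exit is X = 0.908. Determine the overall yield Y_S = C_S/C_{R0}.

C_R = C_{R0}(1−X) = 0.1978 mol/dm³.
Along a PFR/batch, dC_T/dC_R = −r_T/(r_S+r_T) = −k₂/(k₂+k₁·C_R).
Integrating from C_{R0} to C_R: C_T = (0.0633/0.405)·ln[(0.0633+0.405·2.15)/(0.0633+0.405·0.198)] = 0.1563·ln(0.9341/0.1434) = 0.2929 mol/dm³.
Then C_S = (C_{R0}−C_R) − C_T = 1.952 − 0.2929 = 1.659 mol/dm³.
Y_S = C_S/C_{R0} = 1.659/2.15 = 0.772.

0.772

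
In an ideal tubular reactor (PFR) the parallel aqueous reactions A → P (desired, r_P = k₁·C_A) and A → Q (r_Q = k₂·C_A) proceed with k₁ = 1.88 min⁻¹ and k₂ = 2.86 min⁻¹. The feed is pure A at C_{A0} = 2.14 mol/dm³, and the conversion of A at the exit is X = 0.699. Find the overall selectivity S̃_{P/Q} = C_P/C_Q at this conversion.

0.657

C_A = C_{A0}(1−X) = 0.6441 mol/dm³.
Both paths are first order in A, so the instantaneous fraction to P is constant: dC_P/d(−C_A) = k₁/(k₁+k₂) = 0.3966.
C_P = 0.3966·(C_{A0}−C_A) = 0.3966×1.496 = 0.593 mol/dm³.
C_Q = (C_{A0}−C_A)−C_P = 0.9026 mol/dm³; S̃_{P/Q} = 0.5933/0.9026 = 0.657.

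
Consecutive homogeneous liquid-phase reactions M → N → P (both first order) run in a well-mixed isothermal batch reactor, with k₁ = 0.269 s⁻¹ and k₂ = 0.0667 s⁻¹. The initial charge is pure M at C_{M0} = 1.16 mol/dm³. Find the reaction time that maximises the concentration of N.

6.89 s

The intermediate peaks when r₁ = r₂, i.e. k₁e^(−k₁t) = k₂e^(−k₂t), giving t_opt = ln(k₂/k₁)/(k₂−k₁).
= ln(0.0667/0.269)/(0.0667−0.269) = ln(0.2480)/-0.2023 = -1.395/-0.2023 = 6.89 s.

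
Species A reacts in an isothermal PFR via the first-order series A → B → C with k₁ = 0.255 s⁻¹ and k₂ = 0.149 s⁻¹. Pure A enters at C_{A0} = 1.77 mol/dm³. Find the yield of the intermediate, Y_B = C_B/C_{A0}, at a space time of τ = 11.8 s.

For first-order series with pure A initially, C_B(τ) = k₁C_{A0}/(k₂−k₁)·(e^(−k₁τ) − e^(−k₂τ)).
e^(−k₁τ) = e^(−0.255×11.8) = e^(−3.009) = 0.04934; e^(−k₂τ) = e^(−1.758) = 0.1724.
C_B = 0.255×1.77/(0.149−0.255) × (0.04934−0.1724) = (-4.258)×(-0.1230) = 0.5238 mol/dm³.
Y_B = C_B/C_{A0} = 0.5238/1.77 = 0.296.

0.296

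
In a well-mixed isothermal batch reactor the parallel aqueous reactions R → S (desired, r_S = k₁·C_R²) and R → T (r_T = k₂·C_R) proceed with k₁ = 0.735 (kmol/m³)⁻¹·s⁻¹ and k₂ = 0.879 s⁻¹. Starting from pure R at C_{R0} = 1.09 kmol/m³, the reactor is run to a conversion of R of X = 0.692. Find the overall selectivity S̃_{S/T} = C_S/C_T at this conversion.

C_R = C_{R0}(1−X) = 0.3357 kmol/m³.
Along a PFR/batch, dC_T/dC_R = −r_T/(r_S+r_T) = −k₂/(k₂+k₁·C_R).
Integrating from C_{R0} to C_R: C_T = (0.879/0.735)·ln[(0.879+0.735·1.09)/(0.879+0.735·0.336)] = 1.196·ln(1.680/1.126) = 0.4789 kmol/m³.
Then C_S = (C_{R0}−C_R) − C_T = 0.7543 − 0.4789 = 0.2754 kmol/m³.
S̃_{S/T} = C_S/C_T = 0.2754/0.4789 = 0.575.

0.575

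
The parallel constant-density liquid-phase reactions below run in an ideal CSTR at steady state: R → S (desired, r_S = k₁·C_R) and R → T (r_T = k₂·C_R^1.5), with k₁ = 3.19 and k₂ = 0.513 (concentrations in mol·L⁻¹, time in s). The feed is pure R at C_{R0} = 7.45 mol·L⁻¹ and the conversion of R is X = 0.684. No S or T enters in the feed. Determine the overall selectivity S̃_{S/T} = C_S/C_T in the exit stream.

Exit C_R = C_{R0}(1−X) = 7.45×0.316 = 2.354 mol·L⁻¹.
A CSTR operates uniformly at the exit composition, giving r_S = 7.510 and r_T = 1.853 (each k·C_R^n at C_R = 2.354).
Overall selectivity = C_S/C_T = r_Sτ/(r_Tτ) = r_S/r_T = 4.05.

4.05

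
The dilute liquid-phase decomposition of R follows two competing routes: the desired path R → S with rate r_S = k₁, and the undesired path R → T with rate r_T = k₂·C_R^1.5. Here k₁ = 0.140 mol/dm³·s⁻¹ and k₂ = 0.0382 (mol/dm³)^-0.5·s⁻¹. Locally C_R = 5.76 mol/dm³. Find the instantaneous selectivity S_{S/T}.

S_{S/T} = r_S/r_T = (k₁)/(k₂·C_R^1.5) = (k₁/k₂)·C_R^-1.5.
= (0.140) / (0.0382×5.760^1.5) = 0.1400/0.5281 = 0.265.

0.265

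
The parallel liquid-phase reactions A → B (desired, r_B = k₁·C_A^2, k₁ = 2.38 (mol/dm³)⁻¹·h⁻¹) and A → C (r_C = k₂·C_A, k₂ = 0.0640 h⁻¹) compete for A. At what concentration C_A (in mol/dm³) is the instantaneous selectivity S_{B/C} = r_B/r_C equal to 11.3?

0.304 mol/dm³

S_{B/C} = (k₁/k₂)·C_A ⇒ C_A = S·k₂/k₁.
= 11.3×0.0640/2.38 = 0.304 mol/dm³.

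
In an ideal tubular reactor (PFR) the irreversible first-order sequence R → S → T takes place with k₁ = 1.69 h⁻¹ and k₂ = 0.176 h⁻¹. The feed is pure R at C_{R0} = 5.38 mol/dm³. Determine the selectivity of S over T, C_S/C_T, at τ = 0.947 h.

Solving the coupled first-order balances gives C_S(τ) = [k₁/(k₂−k₁)]·C_{R0}·(e^(−k₁τ) − e^(−k₂τ)).
e^(−k₁τ) = e^(−1.69×0.947) = e^(−1.600) = 0.2018; e^(−k₂τ) = e^(−0.1667) = 0.8465.
C_S = 1.69×5.38/(0.176−1.69) × (0.2018−0.8465) = (-6.005)×(-0.6447) = 3.871 mol/dm³.
C_R = C_{R0}e^(−k₁τ) = 1.086 mol/dm³, so C_T = C_{R0}−C_R−C_S = 0.4228 mol/dm³; C_S/C_T = 9.16.

9.16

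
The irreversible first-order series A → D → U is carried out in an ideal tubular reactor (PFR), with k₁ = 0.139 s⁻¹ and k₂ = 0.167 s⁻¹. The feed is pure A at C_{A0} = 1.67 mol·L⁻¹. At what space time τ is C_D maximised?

For first-order series the maximum of C_D occurs at τ_opt = ln(k₂/k₁)/(k₂−k₁).
= ln(0.167/0.139)/(0.167−0.139) = ln(1.201)/0.02800 = 0.1835/0.02800 = 6.55 s.

6.55 s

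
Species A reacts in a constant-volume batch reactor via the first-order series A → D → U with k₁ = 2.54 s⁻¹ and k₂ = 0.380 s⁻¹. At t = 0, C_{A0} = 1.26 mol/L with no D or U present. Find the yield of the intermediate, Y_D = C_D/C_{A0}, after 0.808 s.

The intermediate concentration in a first-order A→B→C sequence is C_D = k₁C_{A0}(e^(−k₁t) − e^(−k₂t))/(k₂−k₁).
e^(−k₁t) = e^(−2.54×0.808) = e^(−2.052) = 0.1284; e^(−k₂t) = e^(−0.3070) = 0.7356.
C_D = 2.54×1.26/(0.380−2.54) × (0.1284−0.7356) = (-1.482)×(-0.6072) = 0.8996 mol/L.
Y_D = C_D/C_{A0} = 0.8996/1.26 = 0.714.

0.714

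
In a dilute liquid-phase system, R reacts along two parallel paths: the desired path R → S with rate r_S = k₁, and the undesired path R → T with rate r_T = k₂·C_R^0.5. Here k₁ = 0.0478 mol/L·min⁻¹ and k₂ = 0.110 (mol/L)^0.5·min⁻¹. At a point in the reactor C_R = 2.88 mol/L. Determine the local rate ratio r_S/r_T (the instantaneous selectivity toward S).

0.256

S_{S/T} = r_S/r_T = (k₁)/(k₂·C_R^0.5) = (k₁/k₂)·C_R^-0.5.
= (0.0478) / (0.110×2.880^0.5) = 0.04780/0.1867 = 0.256.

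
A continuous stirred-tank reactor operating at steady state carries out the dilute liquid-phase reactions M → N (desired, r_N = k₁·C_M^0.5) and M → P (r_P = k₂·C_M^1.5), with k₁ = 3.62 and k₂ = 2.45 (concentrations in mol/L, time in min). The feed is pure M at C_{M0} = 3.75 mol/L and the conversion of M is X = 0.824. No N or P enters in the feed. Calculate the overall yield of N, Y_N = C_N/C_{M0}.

0.570

Exit C_M = C_{M0}(1−X) = 3.75×0.176 = 0.6600 mol/L.
A CSTR operates uniformly at the exit composition, giving r_N = 2.941 and r_P = 1.314 (each k·C_M^n at C_M = 0.6600).
Fraction of consumed M going to N: r_N/(r_N+r_P) = 0.6912.
C_N = 0.6912·C_{M0}·X = 0.6912×3.75×0.824 = 2.14 mol/L; Y_N = C_N/C_{M0} = 0.570.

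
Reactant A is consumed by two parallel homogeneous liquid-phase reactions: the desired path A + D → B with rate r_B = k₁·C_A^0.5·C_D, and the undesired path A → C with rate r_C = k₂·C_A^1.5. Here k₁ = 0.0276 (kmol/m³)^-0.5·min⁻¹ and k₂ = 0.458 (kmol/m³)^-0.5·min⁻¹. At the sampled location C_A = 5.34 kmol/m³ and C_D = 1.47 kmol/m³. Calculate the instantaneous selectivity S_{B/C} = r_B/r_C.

S_{B/C} = r_B/r_C = (k₁·C_A^0.5·C_D)/(k₂·C_A^1.5) = (k₁/k₂)·C_A⁻¹·C_D.
= (0.0276×5.340^0.5×1.470) / (0.458×5.340^1.5) = 0.09376/5.652 = 0.0166.

0.0166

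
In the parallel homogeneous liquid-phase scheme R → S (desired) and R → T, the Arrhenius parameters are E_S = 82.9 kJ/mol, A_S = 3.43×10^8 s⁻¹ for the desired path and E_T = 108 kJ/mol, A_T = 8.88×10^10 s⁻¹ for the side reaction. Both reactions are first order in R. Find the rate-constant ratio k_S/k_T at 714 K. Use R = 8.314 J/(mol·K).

0.265

Since both paths have the same order in R, the concentration cancels and S_{S/T} = k_S/k_T = (A_S/A_T)·exp[(E_T−E_S)/(RT)].
(E_T−E_S)/(RT) = (108−82.9)×10³/(8.314×714) = 25100/5936 = 4.228.
k_S/k_T = (3.43×10^8/8.88×10^10)·exp(4.228) = 0.003863 × 68.60 = 0.265.
Since E_S < E_T, lowering the temperature improves selectivity toward S.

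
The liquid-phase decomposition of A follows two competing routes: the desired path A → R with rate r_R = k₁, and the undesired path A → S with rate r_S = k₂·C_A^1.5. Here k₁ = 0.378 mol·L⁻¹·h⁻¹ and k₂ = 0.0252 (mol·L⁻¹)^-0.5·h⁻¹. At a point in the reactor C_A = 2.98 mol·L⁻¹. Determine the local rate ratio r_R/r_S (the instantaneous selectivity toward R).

2.92

S_{R/S} = r_R/r_S = (k₁)/(k₂·C_A^1.5) = (k₁/k₂)·C_A^-1.5.
= (0.378) / (0.0252×2.980^1.5) = 0.3780/0.1296 = 2.92.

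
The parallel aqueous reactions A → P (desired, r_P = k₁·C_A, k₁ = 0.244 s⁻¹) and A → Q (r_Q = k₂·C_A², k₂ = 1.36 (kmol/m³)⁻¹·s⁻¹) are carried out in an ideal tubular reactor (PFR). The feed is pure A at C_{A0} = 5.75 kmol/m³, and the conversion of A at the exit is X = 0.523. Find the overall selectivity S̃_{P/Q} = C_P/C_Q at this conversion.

C_A = C_{A0}(1−X) = 2.743 kmol/m³.
Along a PFR/batch, dC_P/dC_A = −r_P/(r_P+r_Q) = −k₁/(k₁+k₂·C_A).
Integrating from C_{A0} to C_A: C_P = (0.244/1.36)·ln[(0.244+1.36·5.75)/(0.244+1.36·2.74)] = 0.1794·ln(8.064/3.974) = 0.1270 kmol/m³.
C_Q = (C_{A0}−C_A)−C_P = 2.880 kmol/m³; S̃_{P/Q} = 0.1270/2.880 = 0.0441.

0.0441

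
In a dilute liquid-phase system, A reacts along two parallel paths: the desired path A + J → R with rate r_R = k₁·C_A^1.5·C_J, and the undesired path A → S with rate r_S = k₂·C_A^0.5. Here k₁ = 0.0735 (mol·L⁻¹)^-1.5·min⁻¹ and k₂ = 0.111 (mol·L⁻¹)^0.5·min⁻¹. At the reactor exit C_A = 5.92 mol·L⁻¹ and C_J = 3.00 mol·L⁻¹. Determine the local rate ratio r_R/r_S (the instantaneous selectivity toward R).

11.8

S_{R/S} = r_R/r_S = (k₁·C_A^1.5·C_J)/(k₂·C_A^0.5) = (k₁/k₂)·C_A·C_J.
= (0.0735×5.920^1.5×3.000) / (0.111×5.920^0.5) = 3.176/0.2701 = 11.8.
Since the desired path is higher order in A, keeping C_A high (PFR or concentrated feed) favours R.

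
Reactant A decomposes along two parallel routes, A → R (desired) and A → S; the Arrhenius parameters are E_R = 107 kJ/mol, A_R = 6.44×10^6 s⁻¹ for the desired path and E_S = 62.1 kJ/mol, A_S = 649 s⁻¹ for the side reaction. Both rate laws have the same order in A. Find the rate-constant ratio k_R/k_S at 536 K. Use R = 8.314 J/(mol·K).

With equal orders, S_{R/S} = k_R/k_S = (A_R/A_S)·exp[(E_S−E_R)/(RT)].
(E_S−E_R)/(RT) = (62.1−107)×10³/(8.314×536) = -44900/4456 = -10.08.
k_R/k_S = (6.44×10^6/649)·exp(-10.08) = 9923 × 4.209×10^-5 = 0.418.

0.418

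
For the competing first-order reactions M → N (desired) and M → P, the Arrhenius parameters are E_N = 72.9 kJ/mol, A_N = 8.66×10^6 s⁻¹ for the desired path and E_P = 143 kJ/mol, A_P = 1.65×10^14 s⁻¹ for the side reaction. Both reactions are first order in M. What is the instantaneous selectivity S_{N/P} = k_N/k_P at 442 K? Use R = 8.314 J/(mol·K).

With equal orders, S_{N/P} = k_N/k_P = (A_N/A_P)·exp[(E_P−E_N)/(RT)].
(E_P−E_N)/(RT) = (143−72.9)×10³/(8.314×442) = 70100/3675 = 19.08.
k_N/k_P = (8.66×10^6/1.65×10^14)·exp(19.08) = 5.248×10^-8 × 1.926×10^8 = 10.1.
Since E_N < E_P, lowering the temperature improves selectivity toward N.

10.1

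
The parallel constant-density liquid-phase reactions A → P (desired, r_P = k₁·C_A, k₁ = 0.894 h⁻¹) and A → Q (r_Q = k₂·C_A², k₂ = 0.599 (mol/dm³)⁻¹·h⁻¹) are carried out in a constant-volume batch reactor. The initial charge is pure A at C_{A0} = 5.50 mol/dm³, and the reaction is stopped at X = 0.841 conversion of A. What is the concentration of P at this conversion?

C_A = C_{A0}(1−X) = 0.8745 mol/dm³.
Along a PFR/batch, dC_P/dC_A = −r_P/(r_P+r_Q) = −k₁/(k₁+k₂·C_A).
Integrating from C_{A0} to C_A: C_P = (0.894/0.599)·ln[(0.894+0.599·5.50)/(0.894+0.599·0.875)] = 1.492·ln(4.188/1.418) = 1.617 mol/dm³.

1.62 mol/dm³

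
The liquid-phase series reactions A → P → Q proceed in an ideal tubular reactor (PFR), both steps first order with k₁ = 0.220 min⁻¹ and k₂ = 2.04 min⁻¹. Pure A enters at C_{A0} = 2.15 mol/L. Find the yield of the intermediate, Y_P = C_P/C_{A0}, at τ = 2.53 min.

0.0686

The intermediate concentration in a first-order A→B→C sequence is C_P = k₁C_{A0}(e^(−k₁τ) − e^(−k₂τ))/(k₂−k₁).
e^(−k₁τ) = e^(−0.220×2.53) = e^(−0.5566) = 0.5732; e^(−k₂τ) = e^(−5.161) = 0.005735.
C_P = 0.220×2.15/(2.04−0.220) × (0.5732−0.005735) = 0.2599×0.5674 = 0.1475 mol/L.
Y_P = C_P/C_{A0} = 0.1475/2.15 = 0.0686.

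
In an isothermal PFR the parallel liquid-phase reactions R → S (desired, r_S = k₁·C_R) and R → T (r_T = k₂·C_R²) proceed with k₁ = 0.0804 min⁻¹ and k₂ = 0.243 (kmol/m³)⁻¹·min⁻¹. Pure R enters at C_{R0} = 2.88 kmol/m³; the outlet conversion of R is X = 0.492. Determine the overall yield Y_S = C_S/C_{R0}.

C_R = C_{R0}(1−X) = 1.463 kmol/m³.
Along a PFR/batch, dC_S/dC_R = −r_S/(r_S+r_T) = −k₁/(k₁+k₂·C_R).
Integrating from C_{R0} to C_R: C_S = (0.0804/0.243)·ln[(0.0804+0.243·2.88)/(0.0804+0.243·1.46)] = 0.3309·ln(0.7802/0.4359) = 0.1926 kmol/m³.
Y_S = C_S/C_{R0} = 0.1926/2.88 = 0.0669.

0.0669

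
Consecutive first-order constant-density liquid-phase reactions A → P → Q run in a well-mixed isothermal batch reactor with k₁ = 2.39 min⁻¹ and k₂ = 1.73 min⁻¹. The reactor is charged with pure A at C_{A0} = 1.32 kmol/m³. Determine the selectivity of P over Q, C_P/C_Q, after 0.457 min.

1.81

Solving the coupled first-order balances gives C_P(t) = [k₁/(k₂−k₁)]·C_{A0}·(e^(−k₁t) − e^(−k₂t)).
e^(−k₁t) = e^(−2.39×0.457) = e^(−1.092) = 0.3355; e^(−k₂t) = e^(−0.7906) = 0.4536.
C_P = 2.39×1.32/(1.73−2.39) × (0.3355−0.4536) = (-4.780)×(-0.1181) = 0.5645 kmol/m³.
C_A = C_{A0}e^(−k₁t) = 0.4428 kmol/m³, so C_Q = C_{A0}−C_A−C_P = 0.3127 kmol/m³; C_P/C_Q = 1.81.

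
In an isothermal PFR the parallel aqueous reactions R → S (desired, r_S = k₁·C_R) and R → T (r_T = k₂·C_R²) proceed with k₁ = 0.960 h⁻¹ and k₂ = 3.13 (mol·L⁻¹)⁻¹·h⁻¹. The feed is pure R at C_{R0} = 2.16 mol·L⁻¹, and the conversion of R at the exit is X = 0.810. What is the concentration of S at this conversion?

C_R = C_{R0}(1−X) = 0.4104 mol·L⁻¹.
Along a PFR/batch, dC_S/dC_R = −r_S/(r_S+r_T) = −k₁/(k₁+k₂·C_R).
Integrating from C_{R0} to C_R: C_S = (0.960/3.13)·ln[(0.960+3.13·2.16)/(0.960+3.13·0.410)] = 0.3067·ln(7.721/2.245) = 0.3789 mol·L⁻¹.

0.379 mol·L⁻¹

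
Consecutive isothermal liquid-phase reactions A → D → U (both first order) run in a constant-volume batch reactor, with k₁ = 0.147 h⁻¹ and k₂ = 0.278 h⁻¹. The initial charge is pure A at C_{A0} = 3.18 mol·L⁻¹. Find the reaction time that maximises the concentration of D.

4.86 h

Setting dC_D/dt = 0 gives t_opt = ln(k₂/k₁)/(k₂−k₁).
= ln(0.278/0.147)/(0.278−0.147) = ln(1.891)/0.1310 = 0.6372/0.1310 = 4.86 h.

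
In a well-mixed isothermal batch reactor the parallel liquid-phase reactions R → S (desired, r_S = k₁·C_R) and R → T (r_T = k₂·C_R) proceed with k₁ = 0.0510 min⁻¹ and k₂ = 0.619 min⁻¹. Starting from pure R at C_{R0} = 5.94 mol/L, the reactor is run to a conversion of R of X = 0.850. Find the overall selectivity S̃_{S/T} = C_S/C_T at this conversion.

C_R = C_{R0}(1−X) = 0.8910 mol/L.
Both paths are first order in R, so the instantaneous fraction to S is constant: dC_S/d(−C_R) = k₁/(k₁+k₂) = 0.07612.
C_S = 0.07612·(C_{R0}−C_R) = 0.07612×5.049 = 0.384 mol/L.
C_T = (C_{R0}−C_R)−C_S = 4.665 mol/L; S̃_{S/T} = 0.3843/4.665 = 0.0824.

0.0824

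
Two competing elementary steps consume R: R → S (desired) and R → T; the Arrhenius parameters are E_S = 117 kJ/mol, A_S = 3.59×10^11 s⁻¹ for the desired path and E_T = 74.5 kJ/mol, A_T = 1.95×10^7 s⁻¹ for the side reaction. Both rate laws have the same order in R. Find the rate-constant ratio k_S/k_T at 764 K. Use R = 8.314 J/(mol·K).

22.9

k_S/k_T = (A_S/A_T)·exp[−(E_S−E_T)/(RT)] = (A_S/A_T)·exp[(E_T−E_S)/(RT)].
(E_T−E_S)/(RT) = (74.5−117)×10³/(8.314×764) = -42500/6352 = -6.691.
k_S/k_T = (3.59×10^11/1.95×10^7)·exp(-6.691) = 18410 × 0.001242 = 22.9.
Since E_S > E_T, raising the temperature improves selectivity toward S.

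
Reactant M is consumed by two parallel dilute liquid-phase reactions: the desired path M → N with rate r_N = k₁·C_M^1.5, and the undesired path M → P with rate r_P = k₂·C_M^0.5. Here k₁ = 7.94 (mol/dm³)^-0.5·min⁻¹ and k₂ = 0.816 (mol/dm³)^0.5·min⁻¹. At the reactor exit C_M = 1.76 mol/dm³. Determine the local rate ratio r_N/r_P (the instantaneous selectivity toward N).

17.1

S_{N/P} = r_N/r_P = (k₁·C_M^1.5)/(k₂·C_M^0.5) = (k₁/k₂)·C_M.
= (7.94×1.760^1.5) / (0.816×1.760^0.5) = 18.54/1.083 = 17.1.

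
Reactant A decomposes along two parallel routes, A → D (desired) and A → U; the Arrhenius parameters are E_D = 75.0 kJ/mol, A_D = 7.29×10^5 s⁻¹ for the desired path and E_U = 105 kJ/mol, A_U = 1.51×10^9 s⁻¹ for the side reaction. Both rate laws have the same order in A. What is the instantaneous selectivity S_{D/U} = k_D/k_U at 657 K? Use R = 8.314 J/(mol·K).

0.117

Since both paths have the same order in A, the concentration cancels and S_{D/U} = k_D/k_U = (A_D/A_U)·exp[(E_U−E_D)/(RT)].
(E_U−E_D)/(RT) = (105−75.0)×10³/(8.314×657) = 30000/5462 = 5.492.
k_D/k_U = (7.29×10^5/1.51×10^9)·exp(5.492) = 4.828×10^-4 × 242.8 = 0.117.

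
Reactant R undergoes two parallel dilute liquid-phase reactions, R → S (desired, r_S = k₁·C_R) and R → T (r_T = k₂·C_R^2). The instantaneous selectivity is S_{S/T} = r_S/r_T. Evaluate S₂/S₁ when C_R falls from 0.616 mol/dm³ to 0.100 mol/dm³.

S_{S/T} = (k₁/k₂)·C_R⁻¹, so S₂/S₁ = (C_{R,2}/C_{R,1})⁻¹.
= 0.616/0.100 = 6.16.

6.16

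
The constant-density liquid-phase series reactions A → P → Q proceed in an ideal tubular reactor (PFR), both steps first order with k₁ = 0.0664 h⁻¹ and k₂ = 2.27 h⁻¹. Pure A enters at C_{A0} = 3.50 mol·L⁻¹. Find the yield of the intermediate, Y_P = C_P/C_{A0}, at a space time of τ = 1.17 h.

0.0258

The intermediate concentration in a first-order A→B→C sequence is C_P = k₁C_{A0}(e^(−k₁τ) − e^(−k₂τ))/(k₂−k₁).
e^(−k₁τ) = e^(−0.0664×1.17) = e^(−0.07769) = 0.9253; e^(−k₂τ) = e^(−2.656) = 0.07024.
C_P = 0.0664×3.50/(2.27−0.0664) × (0.9253−0.07024) = 0.1055×0.8550 = 0.09017 mol·L⁻¹.
Y_P = C_P/C_{A0} = 0.09017/3.50 = 0.0258.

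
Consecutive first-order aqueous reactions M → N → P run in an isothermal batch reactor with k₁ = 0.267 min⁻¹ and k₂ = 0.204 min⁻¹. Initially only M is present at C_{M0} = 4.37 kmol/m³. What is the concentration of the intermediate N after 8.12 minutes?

1.42 kmol/m³

Solving the coupled first-order balances gives C_N(t) = [k₁/(k₂−k₁)]·C_{M0}·(e^(−k₁t) − e^(−k₂t)).
e^(−k₁t) = e^(−0.267×8.12) = e^(−2.168) = 0.1144; e^(−k₂t) = e^(−1.656) = 0.1908.
C_N = 0.267×4.37/(0.204−0.267) × (0.1144−0.1908) = (-18.52)×(-0.07641) = 1.415 kmol/m³.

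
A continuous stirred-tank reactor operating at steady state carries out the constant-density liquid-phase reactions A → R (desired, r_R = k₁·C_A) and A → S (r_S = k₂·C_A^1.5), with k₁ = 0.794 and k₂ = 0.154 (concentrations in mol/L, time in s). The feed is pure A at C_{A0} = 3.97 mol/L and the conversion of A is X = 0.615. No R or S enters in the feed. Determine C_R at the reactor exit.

Exit C_A = C_{A0}(1−X) = 3.97×0.385 = 1.528 mol/L.
In a CSTR the entire volume is at exit conditions, so r_R = 0.794×1.528 = 1.214 and r_S = 0.154×1.528^1.5 = 0.2910.
Fraction of consumed A going to R: r_R/(r_R+r_S) = 0.8066.
C_R = 0.8066·C_{A0}·X = 0.8066×3.97×0.615 = 1.97 mol/L.

1.97 mol/L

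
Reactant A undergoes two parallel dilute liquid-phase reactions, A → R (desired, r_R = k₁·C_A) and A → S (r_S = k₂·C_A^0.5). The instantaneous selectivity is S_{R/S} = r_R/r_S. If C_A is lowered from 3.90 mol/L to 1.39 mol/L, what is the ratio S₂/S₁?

S_{R/S} = (k₁/k₂)·C_A^0.5, so S₂/S₁ = (C_{A,2}/C_{A,1})^0.5.
= (1.39/3.90)^0.5 = (0.3564)^0.5 = 0.597.
Selectivity toward R falls as C_A falls — high-concentration operation is favoured.

0.597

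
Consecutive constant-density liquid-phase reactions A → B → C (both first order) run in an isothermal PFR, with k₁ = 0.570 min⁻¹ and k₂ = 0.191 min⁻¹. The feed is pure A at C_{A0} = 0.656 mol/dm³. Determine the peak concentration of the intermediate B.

0.378 mol/dm³

Evaluating C_B at τ_opt = ln(k₂/k₁)/(k₂−k₁) gives C_{B,max}/C_{A0} = (k₁/k₂)^[k₂/(k₂−k₁)].
= (0.570/0.191)^(0.191/(0.191−0.570)) = (2.984)^(-0.5040) = 0.5764.
C_{B,max} = 0.5764×0.656 = 0.378 mol/dm³.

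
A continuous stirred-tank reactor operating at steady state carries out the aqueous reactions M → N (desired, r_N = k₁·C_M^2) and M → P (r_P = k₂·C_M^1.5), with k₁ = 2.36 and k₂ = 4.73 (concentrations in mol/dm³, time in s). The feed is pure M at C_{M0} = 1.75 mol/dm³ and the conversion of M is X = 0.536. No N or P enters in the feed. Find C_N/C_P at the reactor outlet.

0.450

Exit C_M = C_{M0}(1−X) = 1.75×0.464 = 0.8120 mol/dm³.
A CSTR operates uniformly at the exit composition, giving r_N = 1.556 and r_P = 3.461 (each k·C_M^n at C_M = 0.8120).
Overall selectivity = C_N/C_P = r_Nτ/(r_Pτ) = r_N/r_P = 0.450.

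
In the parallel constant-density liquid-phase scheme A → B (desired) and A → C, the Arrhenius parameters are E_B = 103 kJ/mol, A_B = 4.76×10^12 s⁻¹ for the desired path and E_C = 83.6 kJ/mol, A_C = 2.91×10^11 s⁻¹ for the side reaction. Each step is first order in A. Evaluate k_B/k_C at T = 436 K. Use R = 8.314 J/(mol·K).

Since both paths have the same order in A, the concentration cancels and S_{B/C} = k_B/k_C = (A_B/A_C)·exp[(E_C−E_B)/(RT)].
(E_C−E_B)/(RT) = (83.6−103)×10³/(8.314×436) = -19400/3625 = -5.352.
k_B/k_C = (4.76×10^12/2.91×10^11)·exp(-5.352) = 16.36 × 0.004739 = 0.0775.

0.0775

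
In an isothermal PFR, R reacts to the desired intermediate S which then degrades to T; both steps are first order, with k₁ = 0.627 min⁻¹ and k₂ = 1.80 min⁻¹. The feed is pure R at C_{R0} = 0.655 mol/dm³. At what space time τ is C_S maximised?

0.899 min

Setting dC_S/dτ = 0 gives τ_opt = ln(k₂/k₁)/(k₂−k₁).
= ln(1.80/0.627)/(1.80−0.627) = ln(2.871)/1.173 = 1.055/1.173 = 0.899 min.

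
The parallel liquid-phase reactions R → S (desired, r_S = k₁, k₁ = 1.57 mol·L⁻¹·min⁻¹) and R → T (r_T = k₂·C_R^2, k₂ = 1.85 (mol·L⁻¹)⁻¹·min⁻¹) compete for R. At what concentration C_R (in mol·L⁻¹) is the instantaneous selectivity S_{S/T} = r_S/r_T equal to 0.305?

S_{S/T} = (k₁/k₂)·C_R^-2 ⇒ C_R = (S·k₂/k₁)^(-0.5).
= (0.305×1.85/1.57)^(-0.5) = (0.3594)^(-0.5) = 1.67 mol·L⁻¹.

1.67 mol·L⁻¹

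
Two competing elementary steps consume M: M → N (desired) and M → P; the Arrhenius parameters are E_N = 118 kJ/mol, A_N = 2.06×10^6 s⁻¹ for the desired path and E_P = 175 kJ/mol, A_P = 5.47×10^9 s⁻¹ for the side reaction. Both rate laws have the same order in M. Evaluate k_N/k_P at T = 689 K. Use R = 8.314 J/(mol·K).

Since both paths have the same order in M, the concentration cancels and S_{N/P} = k_N/k_P = (A_N/A_P)·exp[(E_P−E_N)/(RT)].
(E_P−E_N)/(RT) = (175−118)×10³/(8.314×689) = 57000/5728 = 9.951.
k_N/k_P = (2.06×10^6/5.47×10^9)·exp(9.951) = 3.766×10^-4 × 20963 = 7.89.
Since E_N < E_P, lowering the temperature improves selectivity toward N.

7.89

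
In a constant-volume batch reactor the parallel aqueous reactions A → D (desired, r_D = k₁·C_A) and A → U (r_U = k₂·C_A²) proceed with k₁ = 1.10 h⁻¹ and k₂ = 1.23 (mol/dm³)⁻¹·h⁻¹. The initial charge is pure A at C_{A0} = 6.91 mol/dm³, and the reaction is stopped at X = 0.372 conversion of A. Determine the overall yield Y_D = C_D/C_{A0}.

0.0517

C_A = C_{A0}(1−X) = 4.339 mol/dm³.
Along a PFR/batch, dC_D/dC_A = −r_D/(r_D+r_U) = −k₁/(k₁+k₂·C_A).
Integrating from C_{A0} to C_A: C_D = (1.10/1.23)·ln[(1.10+1.23·6.91)/(1.10+1.23·4.34)] = 0.8943·ln(9.599/6.438) = 0.3573 mol/dm³.
Y_D = C_D/C_{A0} = 0.3573/6.91 = 0.0517.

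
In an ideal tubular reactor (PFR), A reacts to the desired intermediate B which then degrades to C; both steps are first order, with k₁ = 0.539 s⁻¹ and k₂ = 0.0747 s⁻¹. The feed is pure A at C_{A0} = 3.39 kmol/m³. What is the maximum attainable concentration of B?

Evaluating C_B at τ_opt = ln(k₂/k₁)/(k₂−k₁) gives C_{B,max}/C_{A0} = (k₁/k₂)^[k₂/(k₂−k₁)].
= (0.539/0.0747)^(0.0747/(0.0747−0.539)) = (7.216)^(-0.1609) = 0.7276.
C_{B,max} = 0.7276×3.39 = 2.47 kmol/m³.

2.47 kmol/m³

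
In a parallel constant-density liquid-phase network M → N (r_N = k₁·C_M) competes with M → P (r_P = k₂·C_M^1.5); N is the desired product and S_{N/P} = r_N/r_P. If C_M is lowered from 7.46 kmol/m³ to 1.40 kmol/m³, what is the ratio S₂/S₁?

2.31

S_{N/P} = (k₁/k₂)·C_M^-0.5, so S₂/S₁ = (C_{M,2}/C_{M,1})^-0.5.
= (1.40/7.46)^(-0.5) = (0.1877)^(-0.5) = 2.31.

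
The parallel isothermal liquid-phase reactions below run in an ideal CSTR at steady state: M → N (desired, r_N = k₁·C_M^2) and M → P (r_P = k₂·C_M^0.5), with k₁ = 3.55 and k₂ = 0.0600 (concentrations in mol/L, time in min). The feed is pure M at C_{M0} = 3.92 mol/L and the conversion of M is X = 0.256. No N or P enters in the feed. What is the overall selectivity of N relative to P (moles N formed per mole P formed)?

295

Exit C_M = C_{M0}(1−X) = 3.92×0.744 = 2.916 mol/L.
A CSTR operates uniformly at the exit composition, giving r_N = 30.20 and r_P = 0.1025 (each k·C_M^n at C_M = 2.916).
Overall selectivity = C_N/C_P = r_Nτ/(r_Pτ) = r_N/r_P = 295.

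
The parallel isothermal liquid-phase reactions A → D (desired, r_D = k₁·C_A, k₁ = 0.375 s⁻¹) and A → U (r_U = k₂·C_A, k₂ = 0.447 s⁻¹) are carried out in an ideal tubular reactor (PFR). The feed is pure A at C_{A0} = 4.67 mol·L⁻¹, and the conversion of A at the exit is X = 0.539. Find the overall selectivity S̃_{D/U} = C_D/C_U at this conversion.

C_A = C_{A0}(1−X) = 2.153 mol·L⁻¹.
Both paths are first order in A, so the instantaneous fraction to D is constant: dC_D/d(−C_A) = k₁/(k₁+k₂) = 0.4562.
C_D = 0.4562·(C_{A0}−C_A) = 0.4562×2.517 = 1.15 mol·L⁻¹.
C_U = (C_{A0}−C_A)−C_D = 1.369 mol·L⁻¹; S̃_{D/U} = 1.148/1.369 = 0.839.

0.839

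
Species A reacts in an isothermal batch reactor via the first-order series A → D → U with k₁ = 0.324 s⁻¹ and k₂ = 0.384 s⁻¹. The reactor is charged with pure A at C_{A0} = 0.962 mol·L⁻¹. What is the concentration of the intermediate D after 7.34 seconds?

The intermediate concentration in a first-order A→B→C sequence is C_D = k₁C_{A0}(e^(−k₁t) − e^(−k₂t))/(k₂−k₁).
e^(−k₁t) = e^(−0.324×7.34) = e^(−2.378) = 0.09272; e^(−k₂t) = e^(−2.819) = 0.05969.
C_D = 0.324×0.962/(0.384−0.324) × (0.09272−0.05969) = 5.195×0.03303 = 0.1716 mol·L⁻¹.

0.172 mol·L⁻¹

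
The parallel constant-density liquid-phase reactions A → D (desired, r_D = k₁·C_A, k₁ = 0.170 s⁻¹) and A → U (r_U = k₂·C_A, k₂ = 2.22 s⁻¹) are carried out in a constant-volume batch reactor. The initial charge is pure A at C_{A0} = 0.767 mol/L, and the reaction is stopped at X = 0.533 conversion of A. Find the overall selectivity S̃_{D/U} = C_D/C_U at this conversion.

C_A = C_{A0}(1−X) = 0.3582 mol/L.
Both paths are first order in A, so the instantaneous fraction to D is constant: dC_D/d(−C_A) = k₁/(k₁+k₂) = 0.07113.
C_D = 0.07113·(C_{A0}−C_A) = 0.07113×0.4088 = 0.0291 mol/L.
C_U = (C_{A0}−C_A)−C_D = 0.3797 mol/L; S̃_{D/U} = 0.02908/0.3797 = 0.0766.

0.0766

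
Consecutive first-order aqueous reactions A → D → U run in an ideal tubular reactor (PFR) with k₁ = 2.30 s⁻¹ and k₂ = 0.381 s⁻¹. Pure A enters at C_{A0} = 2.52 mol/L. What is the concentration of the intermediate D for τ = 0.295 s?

1.17 mol/L

Solving the coupled first-order balances gives C_D(τ) = [k₁/(k₂−k₁)]·C_{A0}·(e^(−k₁τ) − e^(−k₂τ)).
e^(−k₁τ) = e^(−2.30×0.295) = e^(−0.6785) = 0.5074; e^(−k₂τ) = e^(−0.1124) = 0.8937.
C_D = 2.30×2.52/(0.381−2.30) × (0.5074−0.8937) = (-3.020)×(-0.3863) = 1.167 mol/L.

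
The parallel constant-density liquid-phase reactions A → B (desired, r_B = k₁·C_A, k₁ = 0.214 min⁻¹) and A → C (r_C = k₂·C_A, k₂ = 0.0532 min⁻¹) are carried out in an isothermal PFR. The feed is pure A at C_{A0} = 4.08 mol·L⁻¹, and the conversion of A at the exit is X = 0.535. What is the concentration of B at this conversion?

1.75 mol·L⁻¹

C_A = C_{A0}(1−X) = 1.897 mol·L⁻¹.
Both paths are first order in A, so the instantaneous fraction to B is constant: dC_B/d(−C_A) = k₁/(k₁+k₂) = 0.8009.
C_B = 0.8009·(C_{A0}−C_A) = 0.8009×2.183 = 1.75 mol·L⁻¹.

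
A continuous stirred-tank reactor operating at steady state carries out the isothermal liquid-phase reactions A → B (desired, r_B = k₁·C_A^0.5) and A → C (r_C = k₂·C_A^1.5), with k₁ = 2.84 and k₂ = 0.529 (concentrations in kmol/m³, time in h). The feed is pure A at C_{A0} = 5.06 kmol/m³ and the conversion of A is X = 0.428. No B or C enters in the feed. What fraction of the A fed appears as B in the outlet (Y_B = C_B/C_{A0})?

0.278

Exit C_A = C_{A0}(1−X) = 5.06×0.572 = 2.894 kmol/m³.
In a CSTR the entire volume is at exit conditions, so r_B = 2.84×2.894^0.5 = 4.832 and r_C = 0.529×2.894^1.5 = 2.605.
Fraction of consumed A going to B: r_B/(r_B+r_C) = 0.6497.
C_B = 0.6497·C_{A0}·X = 0.6497×5.06×0.428 = 1.41 kmol/m³; Y_B = C_B/C_{A0} = 0.278.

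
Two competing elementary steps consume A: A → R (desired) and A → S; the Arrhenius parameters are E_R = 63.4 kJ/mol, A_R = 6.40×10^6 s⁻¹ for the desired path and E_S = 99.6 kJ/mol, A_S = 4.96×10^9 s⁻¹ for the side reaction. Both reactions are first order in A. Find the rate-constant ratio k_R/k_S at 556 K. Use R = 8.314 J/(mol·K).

With equal orders, S_{R/S} = k_R/k_S = (A_R/A_S)·exp[(E_S−E_R)/(RT)].
(E_S−E_R)/(RT) = (99.6−63.4)×10³/(8.314×556) = 36200/4623 = 7.831.
k_R/k_S = (6.40×10^6/4.96×10^9)·exp(7.831) = 0.001290 × 2518 = 3.25.

3.25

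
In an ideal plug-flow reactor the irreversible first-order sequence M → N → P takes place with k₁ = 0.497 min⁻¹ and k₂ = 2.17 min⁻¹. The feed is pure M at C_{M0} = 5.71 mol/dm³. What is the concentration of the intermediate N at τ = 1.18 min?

For first-order series with pure M initially, C_N(τ) = k₁C_{M0}/(k₂−k₁)·(e^(−k₁τ) − e^(−k₂τ)).
e^(−k₁τ) = e^(−0.497×1.18) = e^(−0.5865) = 0.5563; e^(−k₂τ) = e^(−2.561) = 0.07726.
C_N = 0.497×5.71/(2.17−0.497) × (0.5563−0.07726) = 1.696×0.4790 = 0.8126 mol/dm³.

0.813 mol/dm³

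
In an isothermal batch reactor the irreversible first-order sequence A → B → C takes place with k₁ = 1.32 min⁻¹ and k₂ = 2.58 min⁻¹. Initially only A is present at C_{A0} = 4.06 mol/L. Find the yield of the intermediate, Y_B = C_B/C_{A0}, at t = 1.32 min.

The intermediate concentration in a first-order A→B→C sequence is C_B = k₁C_{A0}(e^(−k₁t) − e^(−k₂t))/(k₂−k₁).
e^(−k₁t) = e^(−1.32×1.32) = e^(−1.742) = 0.1751; e^(−k₂t) = e^(−3.406) = 0.03319.
C_B = 1.32×4.06/(2.58−1.32) × (0.1751−0.03319) = 4.253×0.1419 = 0.6036 mol/L.
Y_B = C_B/C_{A0} = 0.6036/4.06 = 0.149.

0.149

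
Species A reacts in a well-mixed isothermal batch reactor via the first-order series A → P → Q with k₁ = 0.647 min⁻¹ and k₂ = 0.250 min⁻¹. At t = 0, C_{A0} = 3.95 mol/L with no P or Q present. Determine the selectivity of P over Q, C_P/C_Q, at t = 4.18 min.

Solving the coupled first-order balances gives C_P(t) = [k₁/(k₂−k₁)]·C_{A0}·(e^(−k₁t) − e^(−k₂t)).
e^(−k₁t) = e^(−0.647×4.18) = e^(−2.704) = 0.06691; e^(−k₂t) = e^(−1.045) = 0.3517.
C_P = 0.647×3.95/(0.250−0.647) × (0.06691−0.3517) = (-6.437)×(-0.2848) = 1.833 mol/L.
C_A = C_{A0}e^(−k₁t) = 0.2643 mol/L, so C_Q = C_{A0}−C_A−C_P = 1.852 mol/L; C_P/C_Q = 0.990.

0.990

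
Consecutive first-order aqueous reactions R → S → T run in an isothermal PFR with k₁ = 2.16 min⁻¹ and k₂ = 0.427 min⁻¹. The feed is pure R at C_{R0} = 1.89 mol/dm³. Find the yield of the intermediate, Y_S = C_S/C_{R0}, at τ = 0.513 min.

0.590

Solving the coupled first-order balances gives C_S(τ) = [k₁/(k₂−k₁)]·C_{R0}·(e^(−k₁τ) − e^(−k₂τ)).
e^(−k₁τ) = e^(−2.16×0.513) = e^(−1.108) = 0.3302; e^(−k₂τ) = e^(−0.2191) = 0.8033.
C_S = 2.16×1.89/(0.427−2.16) × (0.3302−0.8033) = (-2.356)×(-0.4731) = 1.114 mol/dm³.
Y_S = C_S/C_{R0} = 1.114/1.89 = 0.590.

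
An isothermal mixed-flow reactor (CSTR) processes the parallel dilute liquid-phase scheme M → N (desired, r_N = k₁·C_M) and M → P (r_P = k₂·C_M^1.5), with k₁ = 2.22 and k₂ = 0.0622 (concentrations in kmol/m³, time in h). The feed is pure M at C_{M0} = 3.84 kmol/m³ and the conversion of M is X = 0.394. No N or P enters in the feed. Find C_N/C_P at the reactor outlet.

Exit C_M = C_{M0}(1−X) = 3.84×0.606 = 2.327 kmol/m³.
Rates in a CSTR are evaluated at the outlet concentration: r_N = 2.22×2.327 = 5.166, r_P = 0.0622×2.327^1.5 = 0.2208.
Overall selectivity = C_N/C_P = r_Nτ/(r_Pτ) = r_N/r_P = 23.4.

23.4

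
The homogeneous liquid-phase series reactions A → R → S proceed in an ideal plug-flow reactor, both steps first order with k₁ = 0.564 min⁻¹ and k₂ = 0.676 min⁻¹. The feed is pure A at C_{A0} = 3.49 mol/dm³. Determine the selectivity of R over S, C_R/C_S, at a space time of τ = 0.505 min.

The intermediate concentration in a first-order A→B→C sequence is C_R = k₁C_{A0}(e^(−k₁τ) − e^(−k₂τ))/(k₂−k₁).
e^(−k₁τ) = e^(−0.564×0.505) = e^(−0.2848) = 0.7521; e^(−k₂τ) = e^(−0.3414) = 0.7108.
C_R = 0.564×3.49/(0.676−0.564) × (0.7521−0.7108) = 17.57×0.04136 = 0.7269 mol/dm³.
C_A = C_{A0}e^(−k₁τ) = 2.625 mol/dm³, so C_S = C_{A0}−C_A−C_R = 0.1381 mol/dm³; C_R/C_S = 5.26.

5.26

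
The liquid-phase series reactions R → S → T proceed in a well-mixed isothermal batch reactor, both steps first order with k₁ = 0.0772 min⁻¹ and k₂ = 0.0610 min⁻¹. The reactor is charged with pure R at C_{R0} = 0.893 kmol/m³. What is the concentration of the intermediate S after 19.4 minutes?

The intermediate concentration in a first-order A→B→C sequence is C_S = k₁C_{R0}(e^(−k₁t) − e^(−k₂t))/(k₂−k₁).
e^(−k₁t) = e^(−0.0772×19.4) = e^(−1.498) = 0.2236; e^(−k₂t) = e^(−1.183) = 0.3062.
C_S = 0.0772×0.893/(0.0610−0.0772) × (0.2236−0.3062) = (-4.256)×(-0.08259) = 0.3515 kmol/m³.

0.351 kmol/m³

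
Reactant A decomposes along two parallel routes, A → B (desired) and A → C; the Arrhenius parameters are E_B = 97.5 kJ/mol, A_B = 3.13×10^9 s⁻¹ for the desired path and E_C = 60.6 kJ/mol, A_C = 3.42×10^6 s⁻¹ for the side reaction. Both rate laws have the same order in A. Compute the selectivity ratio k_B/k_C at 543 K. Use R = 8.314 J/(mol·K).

0.258

With equal orders, S_{B/C} = k_B/k_C = (A_B/A_C)·exp[(E_C−E_B)/(RT)].
(E_C−E_B)/(RT) = (60.6−97.5)×10³/(8.314×543) = -36900/4515 = -8.174.
k_B/k_C = (3.13×10^9/3.42×10^6)·exp(-8.174) = 915.2 × 2.820×10^-4 = 0.258.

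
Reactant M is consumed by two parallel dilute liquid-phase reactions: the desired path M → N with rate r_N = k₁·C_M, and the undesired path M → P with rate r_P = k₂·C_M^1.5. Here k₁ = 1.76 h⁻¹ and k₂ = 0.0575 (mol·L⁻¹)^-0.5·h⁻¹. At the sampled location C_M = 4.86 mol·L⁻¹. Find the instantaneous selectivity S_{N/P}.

S_{N/P} = r_N/r_P = (k₁·C_M)/(k₂·C_M^1.5) = (k₁/k₂)·C_M^-0.5.
= (1.76×4.860) / (0.0575×4.860^1.5) = 8.554/0.6161 = 13.9.

13.9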